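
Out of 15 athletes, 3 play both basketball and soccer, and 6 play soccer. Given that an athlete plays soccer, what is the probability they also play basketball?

P(A ∩ B) = 3/15 = 1/5
P(B) = 6/15 = 2/5
P(A|B) = P(A ∩ B) / P(B) = (1/5) / (2/5) = 1/2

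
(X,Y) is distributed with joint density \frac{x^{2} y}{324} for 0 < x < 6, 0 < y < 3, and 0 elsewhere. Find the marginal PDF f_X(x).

f_X(x) = ∫_0^3 f(x,y) dy
= ∫_0^3 \frac{x^{2} y}{324} dy
= \frac{x^{2}}{72} for 0 < x < 6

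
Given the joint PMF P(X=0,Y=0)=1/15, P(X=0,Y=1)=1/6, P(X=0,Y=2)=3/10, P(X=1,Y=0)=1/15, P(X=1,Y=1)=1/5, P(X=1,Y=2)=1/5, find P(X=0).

P(X=0) = P(X=0,Y=0) + P(X=0,Y=1) + P(X=0,Y=2)
= 1/15 + 1/6 + 3/10
= 8/15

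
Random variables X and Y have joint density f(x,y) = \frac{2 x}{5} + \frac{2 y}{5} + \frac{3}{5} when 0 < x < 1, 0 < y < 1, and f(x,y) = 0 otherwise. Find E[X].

E[X] = ∫_0^1 ∫_0^1 x × f(x,y) dy dx
= ∫_0^1 ∫_0^1 x × (\frac{2 x}{5} + \frac{2 y}{5} + \frac{3}{5}) dy dx
= \frac{8}{15}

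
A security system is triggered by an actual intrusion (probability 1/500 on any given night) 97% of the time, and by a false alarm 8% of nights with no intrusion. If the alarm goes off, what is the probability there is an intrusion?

Let D = the rare event, + = positive/flagged.
P(D) = 1/500
P(+|D) = 97/100
P(+|D') = 8/100 = 2/25
P(+) = P(+|D)P(D) + P(+|D')P(D')
     = \frac{97}{100} × \frac{1}{500} + \frac{2}{25} × \frac{499}{500}
     = \frac{4089}{50000}
P(D|+) = P(+|D)P(D)/P(+) = \frac{97}{4089}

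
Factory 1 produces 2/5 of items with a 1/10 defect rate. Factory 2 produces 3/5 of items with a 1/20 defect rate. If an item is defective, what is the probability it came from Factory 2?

Using Bayes' theorem:
P(F1) = 2/5, P(D|F1) = 1/10
P(F2) = 3/5, P(D|F2) = 1/20
P(D) = P(D|F1)P(F1) + P(D|F2)P(F2)
     = \frac{7}{100}
P(F2|D) = P(D|F2)P(F2) / P(D)
= \frac{3}{7}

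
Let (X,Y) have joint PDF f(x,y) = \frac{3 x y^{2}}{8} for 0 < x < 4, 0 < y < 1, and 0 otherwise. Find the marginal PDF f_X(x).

f_X(x) = ∫_0^1 f(x,y) dy
= ∫_0^1 \frac{3 x y^{2}}{8} dy
= \frac{x}{8} for 0 < x < 4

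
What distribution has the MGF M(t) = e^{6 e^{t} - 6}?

The MGF M(t) = e^{6 e^{t} - 6} is the standard form for the Poisson distribution.
Comparing with the known MGF formula identifies: Poisson(λ=6)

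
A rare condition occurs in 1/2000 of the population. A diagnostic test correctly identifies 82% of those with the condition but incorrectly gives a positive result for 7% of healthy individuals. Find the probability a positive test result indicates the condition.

Let D = the rare event, + = positive/flagged.
P(D) = 1/2000
P(+|D) = 82/100 = 41/50
P(+|D') = 7/100
P(+) = P(+|D)P(D) + P(+|D')P(D')
     = \frac{41}{50} × \frac{1}{2000} + \frac{7}{100} × \frac{1999}{2000}
     = \frac{563}{8000}
P(D|+) = P(+|D)P(D)/P(+) = \frac{82}{14075}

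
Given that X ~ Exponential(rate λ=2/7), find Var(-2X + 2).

For X ~ Exponential(rate λ=2/7):
Var(X) = \frac{49}{4}
Var(-2X + 2) = (-2)² × Var(X) = 4 × \frac{49}{4} = 49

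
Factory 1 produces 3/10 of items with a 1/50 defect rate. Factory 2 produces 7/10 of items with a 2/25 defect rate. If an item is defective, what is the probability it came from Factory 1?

Using Bayes' theorem:
P(F1) = 3/10, P(D|F1) = 1/50
P(F2) = 7/10, P(D|F2) = 2/25
P(D) = P(D|F1)P(F1) + P(D|F2)P(F2)
     = \frac{31}{500}
P(F1|D) = P(D|F1)P(F1) / P(D)
= \frac{3}{31}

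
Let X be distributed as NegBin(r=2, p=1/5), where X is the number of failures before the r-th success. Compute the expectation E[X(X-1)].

E[X(X-1)] = E[X² - X] = E[X²] - E[X]
E[X] = 8
E[X²] = Var(X) + (E[X])² = 40 + (8)² = 104
E[X(X-1)] = 104 - 8 = 96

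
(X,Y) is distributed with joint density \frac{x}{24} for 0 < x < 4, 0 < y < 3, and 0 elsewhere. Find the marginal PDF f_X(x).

f_X(x) = ∫_0^3 f(x,y) dy
= ∫_0^3 \frac{x}{24} dy
= \frac{x}{8} for 0 < x < 4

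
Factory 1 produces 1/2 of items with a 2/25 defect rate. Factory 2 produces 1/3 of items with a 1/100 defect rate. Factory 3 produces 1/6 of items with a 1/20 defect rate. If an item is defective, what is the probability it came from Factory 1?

Using Bayes' theorem:
P(F1) = 1/2, P(D|F1) = 2/25
P(F2) = 1/3, P(D|F2) = 1/100
P(F3) = 1/6, P(D|F3) = 1/20
P(D) = P(D|F1)P(F1) + P(D|F2)P(F2) + P(D|F3)P(F3)
     = \frac{31}{600}
P(F1|D) = P(D|F1)P(F1) / P(D)
= \frac{24}{31}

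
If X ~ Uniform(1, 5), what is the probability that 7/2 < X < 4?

P(7/2 < X < 4) = ∫_{7/2}^{4} f(x) dx
where f(x) = \frac{1}{4}
= \frac{1}{8}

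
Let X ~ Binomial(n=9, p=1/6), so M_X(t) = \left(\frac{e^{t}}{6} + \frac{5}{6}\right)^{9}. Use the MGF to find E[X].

To find E[X], compute M^(1)(0):
M^(1)(t) = \frac{3 \left(\frac{e^{t}}{6} + \frac{5}{6}\right)^{8} e^{t}}{2}
M^(1)(0) = \frac{3}{2}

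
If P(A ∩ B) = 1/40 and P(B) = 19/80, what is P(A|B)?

P(A|B) = P(A ∩ B) / P(B)
= (1/40) / (19/80)
= 2/19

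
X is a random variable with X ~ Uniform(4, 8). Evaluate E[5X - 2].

For X ~ Uniform(4, 8):
E[X] = 6
E[5X - 2] = 5 × E[X] - 2 = 28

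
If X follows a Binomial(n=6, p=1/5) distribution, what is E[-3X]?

For X ~ Binomial(n=6, p=1/5):
E[X] = \frac{6}{5}
E[-3X] = -3 × E[X] + 0 = - \frac{18}{5}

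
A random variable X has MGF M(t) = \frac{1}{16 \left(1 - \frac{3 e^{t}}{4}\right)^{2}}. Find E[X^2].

To find E[X^2], compute M^(2)(0):
M^(1)(t) = \frac{3 e^{t}}{32 \left(1 - \frac{3 e^{t}}{4}\right)^{3}}
M^(2)(t) = \frac{3 e^{t}}{32 \left(1 - \frac{3 e^{t}}{4}\right)^{3}} + \frac{27 e^{2 t}}{128 \left(1 - \frac{3 e^{t}}{4}\right)^{4}}
M^(2)(0) = 60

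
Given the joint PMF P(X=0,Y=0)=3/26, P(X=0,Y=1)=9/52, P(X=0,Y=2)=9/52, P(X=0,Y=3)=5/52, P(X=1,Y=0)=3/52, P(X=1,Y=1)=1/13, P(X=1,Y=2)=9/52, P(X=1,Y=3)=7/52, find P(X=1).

P(X=1) = P(X=1,Y=0) + P(X=1,Y=1) + P(X=1,Y=2) + P(X=1,Y=3)
= 3/52 + 1/13 + 9/52 + 7/52
= 23/52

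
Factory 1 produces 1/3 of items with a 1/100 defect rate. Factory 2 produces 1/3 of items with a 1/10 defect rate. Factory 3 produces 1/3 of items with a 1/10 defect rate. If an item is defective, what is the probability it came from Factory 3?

Using Bayes' theorem:
P(F1) = 1/3, P(D|F1) = 1/100
P(F2) = 1/3, P(D|F2) = 1/10
P(F3) = 1/3, P(D|F3) = 1/10
P(D) = P(D|F1)P(F1) + P(D|F2)P(F2) + P(D|F3)P(F3)
     = \frac{7}{100}
P(F3|D) = P(D|F3)P(F3) / P(D)
= \frac{10}{21}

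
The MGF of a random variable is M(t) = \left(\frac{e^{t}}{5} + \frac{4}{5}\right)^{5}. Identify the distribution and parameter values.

The MGF M(t) = \left(\frac{e^{t}}{5} + \frac{4}{5}\right)^{5} is the standard form for the Binomial distribution.
Comparing with the known MGF formula identifies: Binomial(n=5, p=1/5)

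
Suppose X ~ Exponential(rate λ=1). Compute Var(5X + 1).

For X ~ Exponential(rate λ=1):
Var(X) = 1
Var(5X + 1) = (5)² × Var(X) = 25 × 1 = 25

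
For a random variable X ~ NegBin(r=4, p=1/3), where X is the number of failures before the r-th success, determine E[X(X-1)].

E[X(X-1)] = E[X² - X] = E[X²] - E[X]
E[X] = 8
E[X²] = Var(X) + (E[X])² = 24 + (8)² = 88
E[X(X-1)] = 88 - 8 = 80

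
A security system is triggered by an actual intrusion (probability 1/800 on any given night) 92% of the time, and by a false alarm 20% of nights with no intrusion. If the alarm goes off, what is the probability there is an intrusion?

Let D = the rare event, + = positive/flagged.
P(D) = 1/800
P(+|D) = 92/100 = 23/25
P(+|D') = 20/100 = 1/5
P(+) = P(+|D)P(D) + P(+|D')P(D')
     = \frac{23}{25} × \frac{1}{800} + \frac{1}{5} × \frac{799}{800}
     = \frac{2009}{10000}
P(D|+) = P(+|D)P(D)/P(+) = \frac{23}{4018}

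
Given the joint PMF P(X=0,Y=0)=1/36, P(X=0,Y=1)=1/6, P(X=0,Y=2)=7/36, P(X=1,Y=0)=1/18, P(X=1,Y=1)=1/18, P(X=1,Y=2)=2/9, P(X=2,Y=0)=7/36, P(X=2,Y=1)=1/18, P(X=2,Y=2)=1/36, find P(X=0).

P(X=0) = P(X=0,Y=0) + P(X=0,Y=1) + P(X=0,Y=2)
= 1/36 + 1/6 + 7/36
= 7/18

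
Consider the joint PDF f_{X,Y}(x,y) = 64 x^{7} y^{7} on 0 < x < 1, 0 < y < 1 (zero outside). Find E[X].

E[X] = ∫_0^1 ∫_0^1 x × f(x,y) dy dx
= ∫_0^1 ∫_0^1 x × (64 x^{7} y^{7}) dy dx
= \frac{8}{9}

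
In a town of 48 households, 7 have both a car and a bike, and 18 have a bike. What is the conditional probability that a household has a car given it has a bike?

P(A ∩ B) = 7/48
P(B) = 18/48 = 3/8
P(A|B) = P(A ∩ B) / P(B) = (7/48) / (3/8) = 7/18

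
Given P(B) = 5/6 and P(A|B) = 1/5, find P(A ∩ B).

By definition, P(A|B) = P(A ∩ B) / P(B)
So P(A ∩ B) = P(A|B) × P(B)
= 1/5 × 5/6
= 1/6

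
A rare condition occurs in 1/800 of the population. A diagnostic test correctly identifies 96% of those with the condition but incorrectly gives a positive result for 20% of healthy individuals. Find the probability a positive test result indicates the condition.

Let D = the rare event, + = positive/flagged.
P(D) = 1/800
P(+|D) = 96/100 = 24/25
P(+|D') = 20/100 = 1/5
P(+) = P(+|D)P(D) + P(+|D')P(D')
     = \frac{24}{25} × \frac{1}{800} + \frac{1}{5} × \frac{799}{800}
     = \frac{4019}{20000}
P(D|+) = P(+|D)P(D)/P(+) = \frac{24}{4019}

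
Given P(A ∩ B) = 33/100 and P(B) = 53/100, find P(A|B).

P(A|B) = P(A ∩ B) / P(B)
= (33/100) / (53/100)
= 33/53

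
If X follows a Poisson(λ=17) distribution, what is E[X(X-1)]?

E[X(X-1)] = E[X² - X] = E[X²] - E[X]
E[X] = 17
E[X²] = Var(X) + (E[X])² = 17 + (17)² = 306
E[X(X-1)] = 306 - 17 = 289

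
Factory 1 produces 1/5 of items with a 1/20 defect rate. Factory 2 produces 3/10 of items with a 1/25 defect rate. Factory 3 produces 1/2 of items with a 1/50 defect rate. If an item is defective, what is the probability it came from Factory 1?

Using Bayes' theorem:
P(F1) = 1/5, P(D|F1) = 1/20
P(F2) = 3/10, P(D|F2) = 1/25
P(F3) = 1/2, P(D|F3) = 1/50
P(D) = P(D|F1)P(F1) + P(D|F2)P(F2) + P(D|F3)P(F3)
     = \frac{4}{125}
P(F1|D) = P(D|F1)P(F1) / P(D)
= \frac{5}{16}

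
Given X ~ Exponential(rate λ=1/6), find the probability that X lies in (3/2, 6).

P(3/2 < X < 6) = ∫_{3/2}^{6} f(x) dx
where f(x) = \frac{e^{- \frac{x}{6}}}{6}
= - \frac{1}{e} + e^{- \frac{1}{4}}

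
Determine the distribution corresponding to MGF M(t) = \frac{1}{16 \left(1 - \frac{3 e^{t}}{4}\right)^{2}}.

The MGF M(t) = \frac{1}{16 \left(1 - \frac{3 e^{t}}{4}\right)^{2}} is the standard form for the NegativeBinomial distribution.
Comparing with the known MGF formula identifies: NegBin(r=2, p=1/4), X = failures before r-th success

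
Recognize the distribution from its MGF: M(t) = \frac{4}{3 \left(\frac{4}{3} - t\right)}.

The MGF M(t) = \frac{4}{3 \left(\frac{4}{3} - t\right)} is the standard form for the Exponential distribution.
Comparing with the known MGF formula identifies: Exponential(rate λ=4/3)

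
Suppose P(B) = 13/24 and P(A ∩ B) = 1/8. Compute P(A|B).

P(A|B) = P(A ∩ B) / P(B)
= (1/8) / (13/24)
= 3/13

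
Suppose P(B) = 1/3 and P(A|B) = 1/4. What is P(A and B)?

By definition, P(A|B) = P(A ∩ B) / P(B)
So P(A ∩ B) = P(A|B) × P(B)
= 1/4 × 1/3
= 1/12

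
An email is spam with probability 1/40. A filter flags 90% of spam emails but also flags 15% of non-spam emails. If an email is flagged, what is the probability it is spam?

Let D = the rare event, + = positive/flagged.
P(D) = 1/40
P(+|D) = 90/100 = 9/10
P(+|D') = 15/100 = 3/20
P(+) = P(+|D)P(D) + P(+|D')P(D')
     = \frac{9}{10} × \frac{1}{40} + \frac{3}{20} × \frac{39}{40}
     = \frac{27}{160}
P(D|+) = P(+|D)P(D)/P(+) = \frac{2}{15}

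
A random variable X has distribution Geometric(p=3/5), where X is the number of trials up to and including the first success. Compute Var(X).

For X ~ Geometric(p=3/5), where X is the number of trials up to and including the first success:
Var(X) = \frac{10}{9}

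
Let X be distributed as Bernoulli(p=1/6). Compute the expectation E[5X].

For X ~ Bernoulli(p=1/6):
E[X] = \frac{1}{6}
E[5X] = 5 × E[X] + 0 = \frac{5}{6}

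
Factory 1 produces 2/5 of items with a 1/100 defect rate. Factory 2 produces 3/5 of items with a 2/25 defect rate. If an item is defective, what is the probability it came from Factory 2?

Using Bayes' theorem:
P(F1) = 2/5, P(D|F1) = 1/100
P(F2) = 3/5, P(D|F2) = 2/25
P(D) = P(D|F1)P(F1) + P(D|F2)P(F2)
     = \frac{13}{250}
P(F2|D) = P(D|F2)P(F2) / P(D)
= \frac{12}{13}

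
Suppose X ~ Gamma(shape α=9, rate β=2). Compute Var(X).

For X ~ Gamma(shape α=9, rate β=2):
Var(X) = \frac{9}{4}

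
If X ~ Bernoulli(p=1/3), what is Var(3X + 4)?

For X ~ Bernoulli(p=1/3):
Var(X) = \frac{2}{9}
Var(3X + 4) = (3)² × Var(X) = 9 × \frac{2}{9} = 2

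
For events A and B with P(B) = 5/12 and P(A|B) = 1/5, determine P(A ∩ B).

By definition, P(A|B) = P(A ∩ B) / P(B)
So P(A ∩ B) = P(A|B) × P(B)
= 1/5 × 5/12
= 1/12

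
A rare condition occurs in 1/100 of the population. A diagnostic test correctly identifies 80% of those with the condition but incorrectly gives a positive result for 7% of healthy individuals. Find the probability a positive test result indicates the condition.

Let D = the rare event, + = positive/flagged.
P(D) = 1/100
P(+|D) = 80/100 = 4/5
P(+|D') = 7/100
P(+) = P(+|D)P(D) + P(+|D')P(D')
     = \frac{4}{5} × \frac{1}{100} + \frac{7}{100} × \frac{99}{100}
     = \frac{773}{10000}
P(D|+) = P(+|D)P(D)/P(+) = \frac{80}{773}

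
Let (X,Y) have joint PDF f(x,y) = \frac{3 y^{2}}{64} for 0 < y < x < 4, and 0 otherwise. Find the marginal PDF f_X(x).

f_X(x) = ∫_0^x \frac{3 y^{2}}{64} dy = \frac{x^{3}}{64}
for 0 < x < 4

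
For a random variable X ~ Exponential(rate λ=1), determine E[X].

For X ~ Exponential(rate λ=1), the expected value is:
E[X] = 1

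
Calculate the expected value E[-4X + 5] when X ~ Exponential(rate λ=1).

For X ~ Exponential(rate λ=1):
E[X] = 1
E[-4X + 5] = -4 × E[X] + 5 = 1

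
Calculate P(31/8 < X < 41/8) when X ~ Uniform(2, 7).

P(31/8 < X < 41/8) = ∫_{31/8}^{41/8} f(x) dx
where f(x) = \frac{1}{5}
= \frac{1}{4}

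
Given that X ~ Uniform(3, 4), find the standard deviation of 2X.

For X ~ Uniform(3, 4):
Var(X) = \frac{1}{12}
SD(X) = √(Var(X)) = √(\frac{1}{12}) = \frac{\sqrt{3}}{6}
SD(2X) = |2| × SD(X) = 2 × \frac{\sqrt{3}}{6} = \frac{\sqrt{3}}{3}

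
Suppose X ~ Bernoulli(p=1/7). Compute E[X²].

Using the identity E[X²] = Var(X) + (E[X])²:
E[X] = \frac{1}{7}
Var(X) = \frac{6}{49}
E[X²] = \frac{6}{49} + (\frac{1}{7})²
= \frac{1}{7}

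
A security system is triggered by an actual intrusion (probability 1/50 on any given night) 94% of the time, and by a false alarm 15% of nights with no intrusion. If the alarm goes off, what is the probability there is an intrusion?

Let D = the rare event, + = positive/flagged.
P(D) = 1/50
P(+|D) = 94/100 = 47/50
P(+|D') = 15/100 = 3/20
P(+) = P(+|D)P(D) + P(+|D')P(D')
     = \frac{47}{50} × \frac{1}{50} + \frac{3}{20} × \frac{49}{50}
     = \frac{829}{5000}
P(D|+) = P(+|D)P(D)/P(+) = \frac{94}{829}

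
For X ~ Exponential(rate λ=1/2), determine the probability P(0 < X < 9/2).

P(0 < X < 9/2) = ∫_{0}^{9/2} f(x) dx
where f(x) = \frac{e^{- \frac{x}{2}}}{2}
= 1 - e^{- \frac{9}{4}}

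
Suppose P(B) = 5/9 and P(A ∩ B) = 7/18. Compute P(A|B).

P(A|B) = P(A ∩ B) / P(B)
= (7/18) / (5/9)
= 7/10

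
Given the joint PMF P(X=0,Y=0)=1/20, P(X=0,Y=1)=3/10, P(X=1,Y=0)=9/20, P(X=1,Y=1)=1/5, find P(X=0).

P(X=0) = P(X=0,Y=0) + P(X=0,Y=1)
= 1/20 + 3/10
= 7/20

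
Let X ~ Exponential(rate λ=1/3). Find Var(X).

For X ~ Exponential(rate λ=1/3):
Var(X) = 9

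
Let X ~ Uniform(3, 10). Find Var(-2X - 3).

For X ~ Uniform(3, 10):
Var(X) = \frac{49}{12}
Var(-2X - 3) = (-2)² × Var(X) = 4 × \frac{49}{12} = \frac{49}{3}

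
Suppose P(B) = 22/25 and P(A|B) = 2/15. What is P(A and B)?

By definition, P(A|B) = P(A ∩ B) / P(B)
So P(A ∩ B) = P(A|B) × P(B)
= 2/15 × 22/25
= 44/375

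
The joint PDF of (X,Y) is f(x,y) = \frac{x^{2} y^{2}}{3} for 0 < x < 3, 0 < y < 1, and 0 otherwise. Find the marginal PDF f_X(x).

f_X(x) = ∫_0^1 f(x,y) dy
= ∫_0^1 \frac{x^{2} y^{2}}{3} dy
= \frac{x^{2}}{9} for 0 < x < 3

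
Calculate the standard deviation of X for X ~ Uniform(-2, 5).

For X ~ Uniform(-2, 5):
Var(X) = \frac{49}{12}
SD(X) = √(Var(X)) = √(\frac{49}{12}) = \frac{7 \sqrt{3}}{6}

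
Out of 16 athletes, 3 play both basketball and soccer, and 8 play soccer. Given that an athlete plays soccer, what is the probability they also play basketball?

P(A ∩ B) = 3/16
P(B) = 8/16 = 1/2
P(A|B) = P(A ∩ B) / P(B) = (3/16) / (1/2) = 3/8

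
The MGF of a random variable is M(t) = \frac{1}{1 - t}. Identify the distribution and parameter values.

The MGF M(t) = \frac{1}{1 - t} is the standard form for the Exponential distribution.
Comparing with the known MGF formula identifies: Exponential(rate λ=1)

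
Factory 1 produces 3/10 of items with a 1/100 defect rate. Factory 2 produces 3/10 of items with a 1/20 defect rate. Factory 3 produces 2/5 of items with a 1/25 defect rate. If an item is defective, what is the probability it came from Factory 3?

Using Bayes' theorem:
P(F1) = 3/10, P(D|F1) = 1/100
P(F2) = 3/10, P(D|F2) = 1/20
P(F3) = 2/5, P(D|F3) = 1/25
P(D) = P(D|F1)P(F1) + P(D|F2)P(F2) + P(D|F3)P(F3)
     = \frac{17}{500}
P(F3|D) = P(D|F3)P(F3) / P(D)
= \frac{8}{17}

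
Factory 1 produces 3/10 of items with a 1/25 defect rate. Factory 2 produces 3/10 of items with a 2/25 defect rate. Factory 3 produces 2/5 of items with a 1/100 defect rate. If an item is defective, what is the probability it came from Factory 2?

Using Bayes' theorem:
P(F1) = 3/10, P(D|F1) = 1/25
P(F2) = 3/10, P(D|F2) = 2/25
P(F3) = 2/5, P(D|F3) = 1/100
P(D) = P(D|F1)P(F1) + P(D|F2)P(F2) + P(D|F3)P(F3)
     = \frac{1}{25}
P(F2|D) = P(D|F2)P(F2) / P(D)
= \frac{3}{5}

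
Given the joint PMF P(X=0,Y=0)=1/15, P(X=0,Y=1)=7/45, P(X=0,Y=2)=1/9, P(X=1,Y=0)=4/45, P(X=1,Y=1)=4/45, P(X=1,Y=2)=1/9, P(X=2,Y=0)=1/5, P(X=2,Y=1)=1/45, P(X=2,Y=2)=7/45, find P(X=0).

P(X=0) = P(X=0,Y=0) + P(X=0,Y=1) + P(X=0,Y=2)
= 1/15 + 7/45 + 1/9
= 1/3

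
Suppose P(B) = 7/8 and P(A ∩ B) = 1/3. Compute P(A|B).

P(A|B) = P(A ∩ B) / P(B)
= (1/3) / (7/8)
= 8/21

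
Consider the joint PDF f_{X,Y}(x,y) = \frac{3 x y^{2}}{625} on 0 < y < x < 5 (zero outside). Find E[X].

f_X(x) = ∫_0^x \frac{3 x y^{2}}{625} dy = \frac{x^{4}}{625}
E[X] = ∫_0^5 x × (\frac{x^{4}}{625}) dx = \frac{25}{6}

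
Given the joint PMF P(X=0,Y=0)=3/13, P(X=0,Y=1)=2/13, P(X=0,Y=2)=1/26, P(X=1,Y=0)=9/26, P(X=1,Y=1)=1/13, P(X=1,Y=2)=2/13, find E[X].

First find marginal of X:
P(X=0) = 11/26
P(X=1) = 15/26
E[X] = 0 × 11/26 + 1 × 15/26 = 15/26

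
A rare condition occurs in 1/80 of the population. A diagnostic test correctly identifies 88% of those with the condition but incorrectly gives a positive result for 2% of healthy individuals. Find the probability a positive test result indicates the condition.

Let D = the rare event, + = positive/flagged.
P(D) = 1/80
P(+|D) = 88/100 = 22/25
P(+|D') = 2/100 = 1/50
P(+) = P(+|D)P(D) + P(+|D')P(D')
     = \frac{22}{25} × \frac{1}{80} + \frac{1}{50} × \frac{79}{80}
     = \frac{123}{4000}
P(D|+) = P(+|D)P(D)/P(+) = \frac{44}{123}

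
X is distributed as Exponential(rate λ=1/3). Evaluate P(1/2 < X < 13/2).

P(1/2 < X < 13/2) = ∫_{1/2}^{13/2} f(x) dx
where f(x) = \frac{e^{- \frac{x}{3}}}{3}
= - \frac{1 - e^{2}}{e^{\frac{13}{6}}}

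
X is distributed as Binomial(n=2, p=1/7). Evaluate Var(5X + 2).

For X ~ Binomial(n=2, p=1/7):
Var(X) = \frac{12}{49}
Var(5X + 2) = (5)² × Var(X) = 25 × \frac{12}{49} = \frac{300}{49}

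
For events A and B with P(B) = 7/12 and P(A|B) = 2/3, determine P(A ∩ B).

By definition, P(A|B) = P(A ∩ B) / P(B)
So P(A ∩ B) = P(A|B) × P(B)
= 2/3 × 7/12
= 7/18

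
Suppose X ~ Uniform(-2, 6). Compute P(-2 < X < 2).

P(-2 < X < 2) = ∫_{-2}^{2} f(x) dx
where f(x) = \frac{1}{8}
= \frac{1}{2}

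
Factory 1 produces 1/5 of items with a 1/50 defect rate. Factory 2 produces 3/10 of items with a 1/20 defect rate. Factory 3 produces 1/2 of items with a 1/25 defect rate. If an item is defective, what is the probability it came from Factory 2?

Using Bayes' theorem:
P(F1) = 1/5, P(D|F1) = 1/50
P(F2) = 3/10, P(D|F2) = 1/20
P(F3) = 1/2, P(D|F3) = 1/25
P(D) = P(D|F1)P(F1) + P(D|F2)P(F2) + P(D|F3)P(F3)
     = \frac{39}{1000}
P(F2|D) = P(D|F2)P(F2) / P(D)
= \frac{5}{13}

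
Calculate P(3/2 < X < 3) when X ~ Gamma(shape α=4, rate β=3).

P(3/2 < X < 3) = ∫_{3/2}^{3} f(x) dx
where f(x) = \frac{27 x^{3} e^{- 3 x}}{2}
= - \frac{172}{e^{9}} + \frac{493}{16 e^{\frac{9}{2}}}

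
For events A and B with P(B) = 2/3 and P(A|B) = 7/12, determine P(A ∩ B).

By definition, P(A|B) = P(A ∩ B) / P(B)
So P(A ∩ B) = P(A|B) × P(B)
= 7/12 × 2/3
= 7/18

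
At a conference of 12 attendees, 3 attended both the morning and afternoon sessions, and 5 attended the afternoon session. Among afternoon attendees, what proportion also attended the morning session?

P(A ∩ B) = 3/12 = 1/4
P(B) = 5/12
P(A|B) = P(A ∩ B) / P(B) = (1/4) / (5/12) = 3/5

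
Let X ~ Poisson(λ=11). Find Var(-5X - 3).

For X ~ Poisson(λ=11):
Var(X) = 11
Var(-5X - 3) = (-5)² × Var(X) = 25 × 11 = 275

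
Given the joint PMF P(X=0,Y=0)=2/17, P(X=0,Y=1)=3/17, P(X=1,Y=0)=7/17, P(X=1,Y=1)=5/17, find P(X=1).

P(X=1) = P(X=1,Y=0) + P(X=1,Y=1)
= 7/17 + 5/17
= 12/17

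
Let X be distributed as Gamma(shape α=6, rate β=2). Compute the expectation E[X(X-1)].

E[X(X-1)] = E[X² - X] = E[X²] - E[X]
E[X] = 3
E[X²] = Var(X) + (E[X])² = \frac{3}{2} + (3)² = \frac{21}{2}
E[X(X-1)] = \frac{21}{2} - 3 = \frac{15}{2}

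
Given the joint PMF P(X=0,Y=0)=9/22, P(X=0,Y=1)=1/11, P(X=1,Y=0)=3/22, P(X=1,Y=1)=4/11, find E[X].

First find marginal of X:
P(X=0) = 1/2
P(X=1) = 1/2
E[X] = 0 × 1/2 + 1 × 1/2 = 1/2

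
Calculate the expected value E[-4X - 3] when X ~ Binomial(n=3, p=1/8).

For X ~ Binomial(n=3, p=1/8):
E[X] = \frac{3}{8}
E[-4X - 3] = -4 × E[X] - 3 = - \frac{9}{2}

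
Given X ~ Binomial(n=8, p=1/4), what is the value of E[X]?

For X ~ Binomial(n=8, p=1/4), the expected value is:
E[X] = 2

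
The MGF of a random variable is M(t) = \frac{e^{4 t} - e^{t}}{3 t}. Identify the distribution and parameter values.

The MGF M(t) = \frac{e^{4 t} - e^{t}}{3 t} is the standard form for the Uniform distribution.
Comparing with the known MGF formula identifies: Uniform(1, 4)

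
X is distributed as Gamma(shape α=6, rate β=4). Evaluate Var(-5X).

For X ~ Gamma(shape α=6, rate β=4):
Var(X) = \frac{3}{8}
Var(-5X) = (-5)² × Var(X) = 25 × \frac{3}{8} = \frac{75}{8}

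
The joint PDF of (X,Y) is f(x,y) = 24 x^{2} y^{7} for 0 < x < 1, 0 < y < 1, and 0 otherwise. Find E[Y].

E[Y] = ∫_0^1 ∫_0^1 y × f(x,y) dx dy
= \frac{8}{9}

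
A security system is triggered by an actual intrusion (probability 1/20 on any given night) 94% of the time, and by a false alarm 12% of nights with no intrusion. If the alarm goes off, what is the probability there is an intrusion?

Let D = the rare event, + = positive/flagged.
P(D) = 1/20
P(+|D) = 94/100 = 47/50
P(+|D') = 12/100 = 3/25
P(+) = P(+|D)P(D) + P(+|D')P(D')
     = \frac{47}{50} × \frac{1}{20} + \frac{3}{25} × \frac{19}{20}
     = \frac{161}{1000}
P(D|+) = P(+|D)P(D)/P(+) = \frac{47}{161}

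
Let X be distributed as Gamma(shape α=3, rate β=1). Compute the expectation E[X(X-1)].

E[X(X-1)] = E[X² - X] = E[X²] - E[X]
E[X] = 3
E[X²] = Var(X) + (E[X])² = 3 + (3)² = 12
E[X(X-1)] = 12 - 3 = 9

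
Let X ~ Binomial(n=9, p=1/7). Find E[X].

For X ~ Binomial(n=9, p=1/7), the expected value is:
E[X] = \frac{9}{7}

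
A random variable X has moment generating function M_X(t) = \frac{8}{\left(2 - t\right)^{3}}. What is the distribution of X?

The MGF M(t) = \frac{8}{\left(2 - t\right)^{3}} is the standard form for the Gamma distribution.
Comparing with the known MGF formula identifies: Gamma(shape α=3, rate β=2)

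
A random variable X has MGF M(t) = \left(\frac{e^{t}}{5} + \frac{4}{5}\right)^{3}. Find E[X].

To find E[X], compute M^(1)(0):
M^(1)(t) = \frac{3 \left(\frac{e^{t}}{5} + \frac{4}{5}\right)^{2} e^{t}}{5}
M^(1)(0) = \frac{3}{5}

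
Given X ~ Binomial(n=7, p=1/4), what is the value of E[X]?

For X ~ Binomial(n=7, p=1/4), the expected value is:
E[X] = \frac{7}{4}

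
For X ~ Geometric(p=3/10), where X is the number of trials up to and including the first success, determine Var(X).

For X ~ Geometric(p=3/10), where X is the number of trials up to and including the first success:
Var(X) = \frac{70}{9}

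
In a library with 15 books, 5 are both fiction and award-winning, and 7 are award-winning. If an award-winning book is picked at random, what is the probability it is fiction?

P(A ∩ B) = 5/15 = 1/3
P(B) = 7/15
P(A|B) = P(A ∩ B) / P(B) = (1/3) / (7/15) = 5/7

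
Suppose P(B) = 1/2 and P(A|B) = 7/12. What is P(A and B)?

By definition, P(A|B) = P(A ∩ B) / P(B)
So P(A ∩ B) = P(A|B) × P(B)
= 7/12 × 1/2
= 7/24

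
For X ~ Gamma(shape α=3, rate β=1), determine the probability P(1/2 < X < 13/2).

P(1/2 < X < 13/2) = ∫_{1/2}^{13/2} f(x) dx
where f(x) = \frac{x^{2} e^{- x}}{2}
= \frac{-229 + 13 e^{6}}{8 e^{\frac{13}{2}}}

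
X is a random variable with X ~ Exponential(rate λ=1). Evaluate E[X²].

Using the identity E[X²] = Var(X) + (E[X])²:
E[X] = 1
Var(X) = 1
E[X²] = 1 + (1)²
= 2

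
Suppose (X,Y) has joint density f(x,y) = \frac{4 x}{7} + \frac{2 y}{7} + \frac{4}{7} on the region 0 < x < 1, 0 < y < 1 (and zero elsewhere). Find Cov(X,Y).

E[XY] = ∫∫ xy × f(x,y) dx dy = \frac{2}{7}
E[X] = \frac{23}{42}
E[Y] = \frac{11}{21}
Cov(X,Y) = E[XY] - E[X]E[Y] = - \frac{1}{882}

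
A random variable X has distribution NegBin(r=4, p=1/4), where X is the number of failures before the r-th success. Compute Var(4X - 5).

For X ~ NegBin(r=4, p=1/4), where X is the number of failures before the r-th success:
Var(X) = 48
Var(4X - 5) = (4)² × Var(X) = 16 × 48 = 768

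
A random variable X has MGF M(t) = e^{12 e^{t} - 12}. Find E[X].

To find E[X], compute M^(1)(0):
M^(1)(t) = 12 e^{t} e^{12 e^{t} - 12}
M^(1)(0) = 12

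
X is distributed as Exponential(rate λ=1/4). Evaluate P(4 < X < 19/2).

P(4 < X < 19/2) = ∫_{4}^{19/2} f(x) dx
where f(x) = \frac{e^{- \frac{x}{4}}}{4}
= - \frac{1}{e^{\frac{19}{8}}} + e^{-1}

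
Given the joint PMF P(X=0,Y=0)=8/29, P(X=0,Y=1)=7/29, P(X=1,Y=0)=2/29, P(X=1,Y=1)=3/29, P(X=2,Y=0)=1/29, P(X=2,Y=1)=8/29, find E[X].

First find marginal of X:
P(X=0) = 15/29
P(X=1) = 5/29
P(X=2) = 9/29
E[X] = 0 × 15/29 + 1 × 5/29 + 2 × 9/29 = 23/29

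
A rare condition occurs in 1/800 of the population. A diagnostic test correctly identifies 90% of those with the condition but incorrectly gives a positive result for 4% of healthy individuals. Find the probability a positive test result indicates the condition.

Let D = the rare event, + = positive/flagged.
P(D) = 1/800
P(+|D) = 90/100 = 9/10
P(+|D') = 4/100 = 1/25
P(+) = P(+|D)P(D) + P(+|D')P(D')
     = \frac{9}{10} × \frac{1}{800} + \frac{1}{25} × \frac{799}{800}
     = \frac{1643}{40000}
P(D|+) = P(+|D)P(D)/P(+) = \frac{45}{1643}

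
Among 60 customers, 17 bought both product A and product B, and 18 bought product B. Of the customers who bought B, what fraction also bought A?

P(A ∩ B) = 17/60
P(B) = 18/60 = 3/10
P(A|B) = P(A ∩ B) / P(B) = (17/60) / (3/10) = 17/18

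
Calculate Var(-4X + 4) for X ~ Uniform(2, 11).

For X ~ Uniform(2, 11):
Var(X) = \frac{27}{4}
Var(-4X + 4) = (-4)² × Var(X) = 16 × \frac{27}{4} = 108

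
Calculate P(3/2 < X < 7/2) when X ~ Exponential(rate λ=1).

P(3/2 < X < 7/2) = ∫_{3/2}^{7/2} f(x) dx
where f(x) = e^{- x}
= - \frac{1 - e^{2}}{e^{\frac{7}{2}}}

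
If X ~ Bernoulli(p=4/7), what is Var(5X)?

For X ~ Bernoulli(p=4/7):
Var(X) = \frac{12}{49}
Var(5X) = (5)² × Var(X) = 25 × \frac{12}{49} = \frac{300}{49}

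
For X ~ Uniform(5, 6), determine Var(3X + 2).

For X ~ Uniform(5, 6):
Var(X) = \frac{1}{12}
Var(3X + 2) = (3)² × Var(X) = 9 × \frac{1}{12} = \frac{3}{4}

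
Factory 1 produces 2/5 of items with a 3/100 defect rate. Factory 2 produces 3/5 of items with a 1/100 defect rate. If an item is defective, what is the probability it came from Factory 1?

Using Bayes' theorem:
P(F1) = 2/5, P(D|F1) = 3/100
P(F2) = 3/5, P(D|F2) = 1/100
P(D) = P(D|F1)P(F1) + P(D|F2)P(F2)
     = \frac{9}{500}
P(F1|D) = P(D|F1)P(F1) / P(D)
= \frac{2}{3}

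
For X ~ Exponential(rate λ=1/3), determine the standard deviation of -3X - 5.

For X ~ Exponential(rate λ=1/3):
Var(X) = 9
SD(X) = √(Var(X)) = √(9) = 3
SD(-3X - 5) = |-3| × SD(X) = 3 × 3 = 9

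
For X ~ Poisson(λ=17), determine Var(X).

For X ~ Poisson(λ=17):
Var(X) = 17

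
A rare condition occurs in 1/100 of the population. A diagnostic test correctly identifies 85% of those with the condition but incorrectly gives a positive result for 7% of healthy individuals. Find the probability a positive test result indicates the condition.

Let D = the rare event, + = positive/flagged.
P(D) = 1/100
P(+|D) = 85/100 = 17/20
P(+|D') = 7/100
P(+) = P(+|D)P(D) + P(+|D')P(D')
     = \frac{17}{20} × \frac{1}{100} + \frac{7}{100} × \frac{99}{100}
     = \frac{389}{5000}
P(D|+) = P(+|D)P(D)/P(+) = \frac{85}{778}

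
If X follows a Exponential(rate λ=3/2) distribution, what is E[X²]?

Using the identity E[X²] = Var(X) + (E[X])²:
E[X] = \frac{2}{3}
Var(X) = \frac{4}{9}
E[X²] = \frac{4}{9} + (\frac{2}{3})²
= \frac{8}{9}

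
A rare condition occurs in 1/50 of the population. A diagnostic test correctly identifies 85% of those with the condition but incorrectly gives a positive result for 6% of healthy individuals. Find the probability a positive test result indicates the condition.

Let D = the rare event, + = positive/flagged.
P(D) = 1/50
P(+|D) = 85/100 = 17/20
P(+|D') = 6/100 = 3/50
P(+) = P(+|D)P(D) + P(+|D')P(D')
     = \frac{17}{20} × \frac{1}{50} + \frac{3}{50} × \frac{49}{50}
     = \frac{379}{5000}
P(D|+) = P(+|D)P(D)/P(+) = \frac{85}{379}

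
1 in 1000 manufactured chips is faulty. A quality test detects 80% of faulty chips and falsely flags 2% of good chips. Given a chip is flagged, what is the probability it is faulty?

Let D = the rare event, + = positive/flagged.
P(D) = 1/1000
P(+|D) = 80/100 = 4/5
P(+|D') = 2/100 = 1/50
P(+) = P(+|D)P(D) + P(+|D')P(D')
     = \frac{4}{5} × \frac{1}{1000} + \frac{1}{50} × \frac{999}{1000}
     = \frac{1039}{50000}
P(D|+) = P(+|D)P(D)/P(+) = \frac{40}{1039}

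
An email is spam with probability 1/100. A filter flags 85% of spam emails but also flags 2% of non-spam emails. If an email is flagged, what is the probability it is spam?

Let D = the rare event, + = positive/flagged.
P(D) = 1/100
P(+|D) = 85/100 = 17/20
P(+|D') = 2/100 = 1/50
P(+) = P(+|D)P(D) + P(+|D')P(D')
     = \frac{17}{20} × \frac{1}{100} + \frac{1}{50} × \frac{99}{100}
     = \frac{283}{10000}
P(D|+) = P(+|D)P(D)/P(+) = \frac{85}{283}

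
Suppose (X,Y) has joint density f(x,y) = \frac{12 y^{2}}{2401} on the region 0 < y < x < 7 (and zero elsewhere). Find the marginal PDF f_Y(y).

f_Y(y) = ∫_y^7 \frac{12 y^{2}}{2401} dx = \frac{12 y^{2} \left(7 - y\right)}{2401}
for 0 < y < 7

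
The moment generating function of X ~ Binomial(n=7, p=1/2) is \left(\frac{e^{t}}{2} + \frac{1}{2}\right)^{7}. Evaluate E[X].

To find E[X], compute M^(1)(0):
M^(1)(t) = \frac{7 \left(\frac{e^{t}}{2} + \frac{1}{2}\right)^{6} e^{t}}{2}
M^(1)(0) = \frac{7}{2}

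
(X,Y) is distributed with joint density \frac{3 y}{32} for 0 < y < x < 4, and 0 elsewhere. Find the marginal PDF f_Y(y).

f_Y(y) = ∫_y^4 \frac{3 y}{32} dx = \frac{3 y \left(4 - y\right)}{32}
for 0 < y < 4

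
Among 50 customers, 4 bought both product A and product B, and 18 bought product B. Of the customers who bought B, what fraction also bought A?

P(A ∩ B) = 4/50 = 2/25
P(B) = 18/50 = 9/25
P(A|B) = P(A ∩ B) / P(B) = (2/25) / (9/25) = 2/9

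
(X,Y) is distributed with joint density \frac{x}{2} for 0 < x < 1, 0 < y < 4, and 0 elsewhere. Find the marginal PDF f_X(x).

f_X(x) = ∫_0^4 f(x,y) dy
= ∫_0^4 \frac{x}{2} dy
= 2 x for 0 < x < 1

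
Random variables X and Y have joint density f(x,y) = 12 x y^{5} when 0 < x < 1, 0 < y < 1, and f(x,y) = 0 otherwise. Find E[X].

E[X] = ∫_0^1 ∫_0^1 x × f(x,y) dy dx
= ∫_0^1 ∫_0^1 x × (12 x y^{5}) dy dx
= \frac{2}{3}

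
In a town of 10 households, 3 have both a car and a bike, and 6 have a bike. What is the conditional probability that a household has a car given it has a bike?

P(A ∩ B) = 3/10
P(B) = 6/10 = 3/5
P(A|B) = P(A ∩ B) / P(B) = (3/10) / (3/5) = 1/2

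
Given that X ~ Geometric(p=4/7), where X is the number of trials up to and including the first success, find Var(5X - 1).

For X ~ Geometric(p=4/7), where X is the number of trials up to and including the first success:
Var(X) = \frac{21}{16}
Var(5X - 1) = (5)² × Var(X) = 25 × \frac{21}{16} = \frac{525}{16}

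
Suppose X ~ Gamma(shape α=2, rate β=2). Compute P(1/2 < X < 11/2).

P(1/2 < X < 11/2) = ∫_{1/2}^{11/2} f(x) dx
where f(x) = 4 x e^{- 2 x}
= \frac{2 \left(-6 + e^{10}\right)}{e^{11}}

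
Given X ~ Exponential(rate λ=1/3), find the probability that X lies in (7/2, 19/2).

P(7/2 < X < 19/2) = ∫_{7/2}^{19/2} f(x) dx
where f(x) = \frac{e^{- \frac{x}{3}}}{3}
= - \frac{1 - e^{2}}{e^{\frac{19}{6}}}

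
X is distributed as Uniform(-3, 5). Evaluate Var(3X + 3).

For X ~ Uniform(-3, 5):
Var(X) = \frac{16}{3}
Var(3X + 3) = (3)² × Var(X) = 9 × \frac{16}{3} = 48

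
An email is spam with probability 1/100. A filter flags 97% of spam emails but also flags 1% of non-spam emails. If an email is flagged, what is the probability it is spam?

Let D = the rare event, + = positive/flagged.
P(D) = 1/100
P(+|D) = 97/100
P(+|D') = 1/100
P(+) = P(+|D)P(D) + P(+|D')P(D')
     = \frac{97}{100} × \frac{1}{100} + \frac{1}{100} × \frac{99}{100}
     = \frac{49}{2500}
P(D|+) = P(+|D)P(D)/P(+) = \frac{97}{196}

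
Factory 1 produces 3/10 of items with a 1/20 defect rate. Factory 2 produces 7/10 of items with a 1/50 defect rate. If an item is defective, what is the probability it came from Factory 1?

Using Bayes' theorem:
P(F1) = 3/10, P(D|F1) = 1/20
P(F2) = 7/10, P(D|F2) = 1/50
P(D) = P(D|F1)P(F1) + P(D|F2)P(F2)
     = \frac{29}{1000}
P(F1|D) = P(D|F1)P(F1) / P(D)
= \frac{15}{29}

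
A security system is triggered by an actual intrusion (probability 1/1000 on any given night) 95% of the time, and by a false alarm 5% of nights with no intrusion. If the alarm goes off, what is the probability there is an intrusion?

Let D = the rare event, + = positive/flagged.
P(D) = 1/1000
P(+|D) = 95/100 = 19/20
P(+|D') = 5/100 = 1/20
P(+) = P(+|D)P(D) + P(+|D')P(D')
     = \frac{19}{20} × \frac{1}{1000} + \frac{1}{20} × \frac{999}{1000}
     = \frac{509}{10000}
P(D|+) = P(+|D)P(D)/P(+) = \frac{19}{1018}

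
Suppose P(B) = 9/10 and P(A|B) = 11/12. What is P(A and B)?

By definition, P(A|B) = P(A ∩ B) / P(B)
So P(A ∩ B) = P(A|B) × P(B)
= 11/12 × 9/10
= 33/40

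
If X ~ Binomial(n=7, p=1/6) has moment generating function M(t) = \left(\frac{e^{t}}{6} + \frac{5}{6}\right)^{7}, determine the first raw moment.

To find E[X], compute M^(1)(0):
M^(1)(t) = \frac{7 \left(\frac{e^{t}}{6} + \frac{5}{6}\right)^{6} e^{t}}{6}
M^(1)(0) = \frac{7}{6}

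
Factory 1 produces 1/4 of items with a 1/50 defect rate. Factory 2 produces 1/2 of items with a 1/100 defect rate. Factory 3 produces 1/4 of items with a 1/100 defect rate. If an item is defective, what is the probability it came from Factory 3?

Using Bayes' theorem:
P(F1) = 1/4, P(D|F1) = 1/50
P(F2) = 1/2, P(D|F2) = 1/100
P(F3) = 1/4, P(D|F3) = 1/100
P(D) = P(D|F1)P(F1) + P(D|F2)P(F2) + P(D|F3)P(F3)
     = \frac{1}{80}
P(F3|D) = P(D|F3)P(F3) / P(D)
= \frac{1}{5}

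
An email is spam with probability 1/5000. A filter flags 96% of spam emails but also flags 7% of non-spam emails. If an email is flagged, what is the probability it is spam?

Let D = the rare event, + = positive/flagged.
P(D) = 1/5000
P(+|D) = 96/100 = 24/25
P(+|D') = 7/100
P(+) = P(+|D)P(D) + P(+|D')P(D')
     = \frac{24}{25} × \frac{1}{5000} + \frac{7}{100} × \frac{4999}{5000}
     = \frac{35089}{500000}
P(D|+) = P(+|D)P(D)/P(+) = \frac{96}{35089}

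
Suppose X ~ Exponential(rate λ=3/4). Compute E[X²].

Using the identity E[X²] = Var(X) + (E[X])²:
E[X] = \frac{4}{3}
Var(X) = \frac{16}{9}
E[X²] = \frac{16}{9} + (\frac{4}{3})²
= \frac{32}{9}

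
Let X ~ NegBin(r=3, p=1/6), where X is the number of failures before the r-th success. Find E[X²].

Using the identity E[X²] = Var(X) + (E[X])²:
E[X] = 15
Var(X) = 90
E[X²] = 90 + (15)²
= 315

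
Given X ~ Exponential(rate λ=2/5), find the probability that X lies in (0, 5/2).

P(0 < X < 5/2) = ∫_{0}^{5/2} f(x) dx
where f(x) = \frac{2 e^{- \frac{2 x}{5}}}{5}
= 1 - e^{-1}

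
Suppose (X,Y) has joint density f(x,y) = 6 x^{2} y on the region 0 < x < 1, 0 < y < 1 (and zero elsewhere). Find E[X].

E[X] = ∫_0^1 ∫_0^1 x × f(x,y) dy dx
= ∫_0^1 ∫_0^1 x × (6 x^{2} y) dy dx
= \frac{3}{4}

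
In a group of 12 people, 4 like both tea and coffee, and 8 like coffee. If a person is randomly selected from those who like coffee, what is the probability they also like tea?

P(A ∩ B) = 4/12 = 1/3
P(B) = 8/12 = 2/3
P(A|B) = P(A ∩ B) / P(B) = (1/3) / (2/3) = 1/2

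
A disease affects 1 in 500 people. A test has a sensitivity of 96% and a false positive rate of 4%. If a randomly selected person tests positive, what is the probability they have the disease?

Let D = the rare event, + = positive/flagged.
P(D) = 1/500
P(+|D) = 96/100 = 24/25
P(+|D') = 4/100 = 1/25
P(+) = P(+|D)P(D) + P(+|D')P(D')
     = \frac{24}{25} × \frac{1}{500} + \frac{1}{25} × \frac{499}{500}
     = \frac{523}{12500}
P(D|+) = P(+|D)P(D)/P(+) = \frac{24}{523}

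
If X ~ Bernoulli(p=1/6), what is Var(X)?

For X ~ Bernoulli(p=1/6):
Var(X) = \frac{5}{36}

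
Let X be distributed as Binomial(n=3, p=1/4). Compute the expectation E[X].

For X ~ Binomial(n=3, p=1/4), the expected value is:
E[X] = \frac{3}{4}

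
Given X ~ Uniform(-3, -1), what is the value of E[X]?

For X ~ Uniform(-3, -1), the expected value is:
E[X] = -2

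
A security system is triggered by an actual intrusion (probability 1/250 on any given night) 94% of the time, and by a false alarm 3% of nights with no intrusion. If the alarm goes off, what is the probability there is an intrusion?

Let D = the rare event, + = positive/flagged.
P(D) = 1/250
P(+|D) = 94/100 = 47/50
P(+|D') = 3/100
P(+) = P(+|D)P(D) + P(+|D')P(D')
     = \frac{47}{50} × \frac{1}{250} + \frac{3}{100} × \frac{249}{250}
     = \frac{841}{25000}
P(D|+) = P(+|D)P(D)/P(+) = \frac{94}{841}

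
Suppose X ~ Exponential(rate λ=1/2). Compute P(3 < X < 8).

P(3 < X < 8) = ∫_{3}^{8} f(x) dx
where f(x) = \frac{e^{- \frac{x}{2}}}{2}
= - \frac{1}{e^{4}} + e^{- \frac{3}{2}}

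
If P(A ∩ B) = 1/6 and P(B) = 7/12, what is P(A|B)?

P(A|B) = P(A ∩ B) / P(B)
= (1/6) / (7/12)
= 2/7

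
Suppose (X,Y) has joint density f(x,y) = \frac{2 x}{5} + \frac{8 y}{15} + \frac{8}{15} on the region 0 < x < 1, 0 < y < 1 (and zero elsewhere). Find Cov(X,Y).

E[XY] = ∫∫ xy × f(x,y) dx dy = \frac{13}{45}
E[X] = \frac{8}{15}
E[Y] = \frac{49}{90}
Cov(X,Y) = E[XY] - E[X]E[Y] = - \frac{1}{675}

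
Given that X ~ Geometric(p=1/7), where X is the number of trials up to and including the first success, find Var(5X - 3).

For X ~ Geometric(p=1/7), where X is the number of trials up to and including the first success:
Var(X) = 42
Var(5X - 3) = (5)² × Var(X) = 25 × 42 = 1050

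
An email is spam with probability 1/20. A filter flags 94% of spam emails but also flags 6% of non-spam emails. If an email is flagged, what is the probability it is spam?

Let D = the rare event, + = positive/flagged.
P(D) = 1/20
P(+|D) = 94/100 = 47/50
P(+|D') = 6/100 = 3/50
P(+) = P(+|D)P(D) + P(+|D')P(D')
     = \frac{47}{50} × \frac{1}{20} + \frac{3}{50} × \frac{19}{20}
     = \frac{13}{125}
P(D|+) = P(+|D)P(D)/P(+) = \frac{47}{104}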